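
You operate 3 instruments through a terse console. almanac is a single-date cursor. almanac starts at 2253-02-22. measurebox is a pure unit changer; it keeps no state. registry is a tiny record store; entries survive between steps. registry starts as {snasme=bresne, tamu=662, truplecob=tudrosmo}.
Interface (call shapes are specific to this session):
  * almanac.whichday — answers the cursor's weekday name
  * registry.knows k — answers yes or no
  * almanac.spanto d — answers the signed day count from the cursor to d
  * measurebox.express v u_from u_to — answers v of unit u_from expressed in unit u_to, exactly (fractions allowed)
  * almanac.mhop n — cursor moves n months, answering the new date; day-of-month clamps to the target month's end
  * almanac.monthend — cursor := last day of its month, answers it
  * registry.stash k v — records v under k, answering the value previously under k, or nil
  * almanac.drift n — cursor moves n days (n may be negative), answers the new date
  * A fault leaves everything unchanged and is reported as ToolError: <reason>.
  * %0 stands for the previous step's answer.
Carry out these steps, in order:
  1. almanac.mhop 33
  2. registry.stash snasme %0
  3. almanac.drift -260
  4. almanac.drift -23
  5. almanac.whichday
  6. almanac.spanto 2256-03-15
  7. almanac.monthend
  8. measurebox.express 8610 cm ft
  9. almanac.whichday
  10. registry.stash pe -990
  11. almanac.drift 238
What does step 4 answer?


Answer: 2255-02-12

Derivation:
> almanac.mhop n→33
:: 2255-11-22
> registry.stash k→snasme v→%0
:: bresne
> almanac.drift n→-260
:: 2255-03-07
> almanac.drift n→-23
:: 2255-02-12
> almanac.whichday
:: Monday
> almanac.spanto d→2256-03-15
:: 397
> almanac.monthend
:: 2255-02-28
> measurebox.express v→8610 u_from→cm u_to→ft
:: 35875/127
> almanac.whichday
:: Wednesday
> registry.stash k→pe v→-990
:: nil
> almanac.drift n→238
:: 2255-10-24


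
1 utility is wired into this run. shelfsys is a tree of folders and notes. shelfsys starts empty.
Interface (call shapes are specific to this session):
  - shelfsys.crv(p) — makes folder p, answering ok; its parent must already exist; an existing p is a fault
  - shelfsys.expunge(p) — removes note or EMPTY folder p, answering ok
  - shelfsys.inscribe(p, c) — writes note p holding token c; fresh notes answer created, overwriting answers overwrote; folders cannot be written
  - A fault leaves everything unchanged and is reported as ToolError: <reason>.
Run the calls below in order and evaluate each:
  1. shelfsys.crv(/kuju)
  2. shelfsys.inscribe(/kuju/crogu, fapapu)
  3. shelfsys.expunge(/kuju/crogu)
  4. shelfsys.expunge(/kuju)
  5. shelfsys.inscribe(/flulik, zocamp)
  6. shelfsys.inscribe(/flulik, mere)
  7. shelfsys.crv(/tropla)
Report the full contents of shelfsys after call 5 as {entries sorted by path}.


Answer: {flulik=zocamp}

Derivation:
[in] crv p: /kuju
:: ok
[in] inscribe p: /kuju/crogu c: fapapu
:: created
[in] expunge p: /kuju/crogu
:: ok
[in] expunge p: /kuju
:: ok
[in] inscribe p: /flulik c: zocamp
:: created
[in] inscribe p: /flulik c: mere
:: overwrote
[in] crv p: /tropla
:: ok


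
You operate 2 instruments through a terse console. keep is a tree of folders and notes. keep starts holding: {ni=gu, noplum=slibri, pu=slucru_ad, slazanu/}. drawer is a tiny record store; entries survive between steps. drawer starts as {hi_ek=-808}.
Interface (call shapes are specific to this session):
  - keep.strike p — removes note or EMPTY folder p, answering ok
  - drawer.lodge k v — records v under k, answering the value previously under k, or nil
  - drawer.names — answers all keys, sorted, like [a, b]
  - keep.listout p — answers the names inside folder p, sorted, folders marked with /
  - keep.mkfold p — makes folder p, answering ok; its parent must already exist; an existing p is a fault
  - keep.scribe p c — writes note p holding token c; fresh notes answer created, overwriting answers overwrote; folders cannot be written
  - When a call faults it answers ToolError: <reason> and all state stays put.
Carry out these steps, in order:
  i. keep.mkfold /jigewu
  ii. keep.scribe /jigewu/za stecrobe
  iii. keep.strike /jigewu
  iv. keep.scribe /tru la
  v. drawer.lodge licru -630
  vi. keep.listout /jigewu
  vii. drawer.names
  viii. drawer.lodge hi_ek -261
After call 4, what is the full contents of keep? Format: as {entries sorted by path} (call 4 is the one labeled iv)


Now I run keep.mkfold on p='/jigewu', → ok.
Invoking keep.scribe on p='/jigewu/za', c='stecrobe', yielding created.
I try keep.strike on p='/jigewu', and see ToolError: not empty.
Using keep.scribe on p='/tru', c='la': created.
Now I run drawer.lodge on k='licru', v='-630', which returns nil.
Calling keep.listout on p='/jigewu', → [za].
Then drawer.names, which returns [hi_ek, licru].
Then drawer.lodge on k='hi_ek', v='-261', yielding -808.

Answer: {jigewu/, jigewu/za=stecrobe, ni=gu, noplum=slibri, pu=slucru_ad, slazanu/, tru=la}


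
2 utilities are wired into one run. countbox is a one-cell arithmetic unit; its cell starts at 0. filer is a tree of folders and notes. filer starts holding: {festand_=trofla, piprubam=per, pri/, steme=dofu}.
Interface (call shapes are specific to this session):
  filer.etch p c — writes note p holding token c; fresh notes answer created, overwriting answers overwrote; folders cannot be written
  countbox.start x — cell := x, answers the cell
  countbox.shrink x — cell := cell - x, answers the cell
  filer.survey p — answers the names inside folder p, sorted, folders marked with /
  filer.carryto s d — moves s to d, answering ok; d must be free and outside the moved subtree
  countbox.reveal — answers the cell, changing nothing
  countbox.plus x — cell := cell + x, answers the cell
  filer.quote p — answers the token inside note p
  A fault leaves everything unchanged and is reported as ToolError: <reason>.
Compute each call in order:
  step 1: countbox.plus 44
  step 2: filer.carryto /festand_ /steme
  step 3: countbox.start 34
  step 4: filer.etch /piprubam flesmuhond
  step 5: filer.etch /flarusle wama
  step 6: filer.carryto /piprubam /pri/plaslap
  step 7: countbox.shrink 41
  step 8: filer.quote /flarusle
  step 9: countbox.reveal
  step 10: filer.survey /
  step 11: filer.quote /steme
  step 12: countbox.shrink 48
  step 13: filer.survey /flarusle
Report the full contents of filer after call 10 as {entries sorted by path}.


Answer: {festand_=trofla, flarusle=wama, pri/, pri/plaslap=flesmuhond, steme=dofu}

Derivation:
·→ countbox.plus(x→44)
·← 44
·→ filer.carryto(s→/festand_, d→/steme)
·← ToolError: exists
·→ countbox.start(x→34)
·← 34
·→ filer.etch(p→/piprubam, c→flesmuhond)
·← overwrote
·→ filer.etch(p→/flarusle, c→wama)
·← created
·→ filer.carryto(s→/piprubam, d→/pri/plaslap)
·← ok
·→ countbox.shrink(x→41)
·← -7
·→ filer.quote(p→/flarusle)
·← wama
·→ countbox.reveal()
·← -7
·→ filer.survey(p→/)
·← [festand_, flarusle, pri/, steme]
·→ filer.quote(p→/steme)
·← dofu
·→ countbox.shrink(x→48)
·← -55
·→ filer.survey(p→/flarusle)
·← ToolError: not a directory


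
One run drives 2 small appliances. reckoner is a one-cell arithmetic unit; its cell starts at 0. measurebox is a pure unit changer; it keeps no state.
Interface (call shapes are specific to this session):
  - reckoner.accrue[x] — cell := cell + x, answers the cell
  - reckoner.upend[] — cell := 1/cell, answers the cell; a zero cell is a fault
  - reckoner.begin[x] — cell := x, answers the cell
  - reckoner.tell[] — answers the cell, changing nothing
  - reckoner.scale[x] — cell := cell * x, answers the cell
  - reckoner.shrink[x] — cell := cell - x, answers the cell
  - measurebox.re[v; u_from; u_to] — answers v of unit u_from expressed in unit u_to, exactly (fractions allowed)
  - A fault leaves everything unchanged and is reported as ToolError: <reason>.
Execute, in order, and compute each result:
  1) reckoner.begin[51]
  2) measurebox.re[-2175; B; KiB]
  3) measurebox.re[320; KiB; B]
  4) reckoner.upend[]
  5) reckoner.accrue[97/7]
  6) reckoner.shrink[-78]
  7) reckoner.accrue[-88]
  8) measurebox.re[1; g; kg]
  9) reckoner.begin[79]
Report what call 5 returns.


I try reckoner.begin using x→51, and see 51.
Using measurebox.re using v→-2175, u_from→B, u_to→KiB, and get -2175/1024.
Using measurebox.re using v→320, u_from→KiB, u_to→B, and observe 327680.
I use reckoner.upend, → 1/51.
I invoke reckoner.accrue using x→97/7: 4954/357.
I run reckoner.shrink using x→-78, giving 32800/357.
I invoke reckoner.accrue using x→-88, giving 1384/357.
Now I run measurebox.re using v→1, u_from→g, u_to→kg, yielding 1/1000.
Calling reckoner.begin using x→79, → 79.

Answer: 4954/357


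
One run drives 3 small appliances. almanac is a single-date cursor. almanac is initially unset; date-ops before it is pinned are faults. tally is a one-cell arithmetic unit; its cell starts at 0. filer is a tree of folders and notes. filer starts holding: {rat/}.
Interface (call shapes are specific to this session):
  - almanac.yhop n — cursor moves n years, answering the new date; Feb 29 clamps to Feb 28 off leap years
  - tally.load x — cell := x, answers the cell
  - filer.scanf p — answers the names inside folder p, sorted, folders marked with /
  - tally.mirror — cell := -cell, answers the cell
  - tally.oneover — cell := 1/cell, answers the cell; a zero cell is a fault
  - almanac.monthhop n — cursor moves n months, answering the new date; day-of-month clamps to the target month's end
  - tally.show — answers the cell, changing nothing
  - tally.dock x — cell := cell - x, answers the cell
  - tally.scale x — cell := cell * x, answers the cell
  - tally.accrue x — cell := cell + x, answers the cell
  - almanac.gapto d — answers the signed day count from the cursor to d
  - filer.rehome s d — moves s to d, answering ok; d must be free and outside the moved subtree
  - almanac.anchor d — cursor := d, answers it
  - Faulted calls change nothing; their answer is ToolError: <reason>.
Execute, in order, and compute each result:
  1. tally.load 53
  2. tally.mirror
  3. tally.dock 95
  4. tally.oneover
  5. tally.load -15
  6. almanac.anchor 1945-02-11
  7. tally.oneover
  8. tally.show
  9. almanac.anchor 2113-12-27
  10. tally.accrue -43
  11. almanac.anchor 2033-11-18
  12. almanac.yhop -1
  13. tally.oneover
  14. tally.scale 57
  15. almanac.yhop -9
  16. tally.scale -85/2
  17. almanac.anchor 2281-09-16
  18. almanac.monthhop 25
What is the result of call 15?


! 1. tally.load(53) ~> 53
! 2. tally.mirror() ~> -53
! 3. tally.dock(95) ~> -148
! 4. tally.oneover() ~> -1/148
! 5. tally.load(-15) ~> -15
! 6. almanac.anchor(1945-02-11) ~> 1945-02-11
! 7. tally.oneover() ~> -1/15
! 8. tally.show() ~> -1/15
! 9. almanac.anchor(2113-12-27) ~> 2113-12-27
! 10. tally.accrue(-43) ~> -646/15
! 11. almanac.anchor(2033-11-18) ~> 2033-11-18
! 12. almanac.yhop(-1) ~> 2032-11-18
! 13. tally.oneover() ~> -15/646
! 14. tally.scale(57) ~> -45/34
! 15. almanac.yhop(-9) ~> 2023-11-18
! 16. tally.scale(-85/2) ~> 225/4
! 17. almanac.anchor(2281-09-16) ~> 2281-09-16
! 18. almanac.monthhop(25) ~> 2283-10-16

Answer: 2023-11-18


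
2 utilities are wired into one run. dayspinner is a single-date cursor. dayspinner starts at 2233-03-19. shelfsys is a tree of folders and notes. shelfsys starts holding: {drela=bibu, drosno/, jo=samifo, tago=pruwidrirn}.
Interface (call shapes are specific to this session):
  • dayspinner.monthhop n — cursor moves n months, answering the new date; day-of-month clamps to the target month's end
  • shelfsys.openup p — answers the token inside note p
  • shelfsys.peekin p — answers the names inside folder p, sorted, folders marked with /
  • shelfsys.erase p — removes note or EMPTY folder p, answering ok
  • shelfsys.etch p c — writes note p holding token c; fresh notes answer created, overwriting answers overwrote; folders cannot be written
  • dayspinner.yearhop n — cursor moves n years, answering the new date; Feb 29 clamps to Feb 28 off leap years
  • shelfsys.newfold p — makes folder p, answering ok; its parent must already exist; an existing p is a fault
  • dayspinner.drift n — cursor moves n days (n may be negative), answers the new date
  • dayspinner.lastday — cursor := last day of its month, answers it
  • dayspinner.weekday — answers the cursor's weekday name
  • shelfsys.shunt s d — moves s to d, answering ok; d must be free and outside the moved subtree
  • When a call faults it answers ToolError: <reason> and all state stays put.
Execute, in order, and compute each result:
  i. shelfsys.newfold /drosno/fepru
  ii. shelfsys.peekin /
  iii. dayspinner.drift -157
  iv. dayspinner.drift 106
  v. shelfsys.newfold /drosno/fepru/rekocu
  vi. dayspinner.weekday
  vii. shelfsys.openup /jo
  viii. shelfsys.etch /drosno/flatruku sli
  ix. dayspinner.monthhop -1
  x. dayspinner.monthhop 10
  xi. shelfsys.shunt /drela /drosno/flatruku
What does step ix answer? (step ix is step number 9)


-> newfold(p='/drosno/fepru')
<- ok
-> peekin(p='/')
<- [drela, drosno/, jo, tago]
-> drift(n='-157')
<- 2232-10-13
-> drift(n='106')
<- 2233-01-27
-> newfold(p='/drosno/fepru/rekocu')
<- ok
-> weekday()
<- Sunday
-> openup(p='/jo')
<- samifo
-> etch(p='/drosno/flatruku', c='sli')
<- created
-> monthhop(n='-1')
<- 2232-12-27
-> monthhop(n='10')
<- 2233-10-27
-> shunt(s='/drela', d='/drosno/flatruku')
<- ToolError: exists

Answer: 2232-12-27


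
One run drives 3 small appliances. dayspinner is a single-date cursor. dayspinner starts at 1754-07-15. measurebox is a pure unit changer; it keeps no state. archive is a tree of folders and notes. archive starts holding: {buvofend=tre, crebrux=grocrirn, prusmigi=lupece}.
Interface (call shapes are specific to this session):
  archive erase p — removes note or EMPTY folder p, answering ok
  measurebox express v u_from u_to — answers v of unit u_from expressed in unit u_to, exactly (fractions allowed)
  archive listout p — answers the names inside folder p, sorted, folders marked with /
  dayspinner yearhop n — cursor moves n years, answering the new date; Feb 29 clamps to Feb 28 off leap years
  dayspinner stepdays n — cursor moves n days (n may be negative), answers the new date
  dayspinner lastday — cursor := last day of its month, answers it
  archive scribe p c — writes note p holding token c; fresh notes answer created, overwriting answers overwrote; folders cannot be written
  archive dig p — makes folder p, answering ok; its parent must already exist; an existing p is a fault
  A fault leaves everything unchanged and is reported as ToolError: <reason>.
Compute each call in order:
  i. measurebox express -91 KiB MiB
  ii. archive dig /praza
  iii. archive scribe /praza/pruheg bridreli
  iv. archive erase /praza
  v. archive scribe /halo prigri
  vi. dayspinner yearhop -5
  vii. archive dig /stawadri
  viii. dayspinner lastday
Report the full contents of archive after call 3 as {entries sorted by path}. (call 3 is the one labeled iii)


> measurebox express v→-91 u_from→KiB u_to→MiB
:: -91/1024
> archive dig p→/praza
:: ok
> archive scribe p→/praza/pruheg c→bridreli
:: created
> archive erase p→/praza
:: ToolError: not empty
> archive scribe p→/halo c→prigri
:: created
> dayspinner yearhop n→-5
:: 1749-07-15
> archive dig p→/stawadri
:: ok
> dayspinner lastday
:: 1749-07-31

Answer: {buvofend=tre, crebrux=grocrirn, praza/, praza/pruheg=bridreli, prusmigi=lupece}


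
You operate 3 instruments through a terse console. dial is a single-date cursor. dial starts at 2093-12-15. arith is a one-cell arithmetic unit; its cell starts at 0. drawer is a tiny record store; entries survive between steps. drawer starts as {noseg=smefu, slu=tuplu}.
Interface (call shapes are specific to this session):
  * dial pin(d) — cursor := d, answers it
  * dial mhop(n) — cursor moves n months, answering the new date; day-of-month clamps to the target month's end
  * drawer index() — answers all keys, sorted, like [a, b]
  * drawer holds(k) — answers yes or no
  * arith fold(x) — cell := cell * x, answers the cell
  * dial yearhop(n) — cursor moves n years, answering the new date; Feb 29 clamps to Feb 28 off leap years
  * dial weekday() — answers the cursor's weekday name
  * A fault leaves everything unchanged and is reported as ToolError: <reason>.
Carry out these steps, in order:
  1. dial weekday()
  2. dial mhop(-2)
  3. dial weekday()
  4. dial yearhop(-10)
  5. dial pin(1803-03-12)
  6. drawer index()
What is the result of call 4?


Answer: 2083-10-15

Derivation:
I use dial weekday, and observe Tuesday.
Next I call dial mhop on n=-2, and get 2093-10-15.
I run dial weekday, and get Thursday.
I invoke dial yearhop on n=-10, yielding 2083-10-15.
Now I run dial pin on d=1803-03-12, yielding 1803-03-12.
I run drawer index(), giving [noseg, slu].


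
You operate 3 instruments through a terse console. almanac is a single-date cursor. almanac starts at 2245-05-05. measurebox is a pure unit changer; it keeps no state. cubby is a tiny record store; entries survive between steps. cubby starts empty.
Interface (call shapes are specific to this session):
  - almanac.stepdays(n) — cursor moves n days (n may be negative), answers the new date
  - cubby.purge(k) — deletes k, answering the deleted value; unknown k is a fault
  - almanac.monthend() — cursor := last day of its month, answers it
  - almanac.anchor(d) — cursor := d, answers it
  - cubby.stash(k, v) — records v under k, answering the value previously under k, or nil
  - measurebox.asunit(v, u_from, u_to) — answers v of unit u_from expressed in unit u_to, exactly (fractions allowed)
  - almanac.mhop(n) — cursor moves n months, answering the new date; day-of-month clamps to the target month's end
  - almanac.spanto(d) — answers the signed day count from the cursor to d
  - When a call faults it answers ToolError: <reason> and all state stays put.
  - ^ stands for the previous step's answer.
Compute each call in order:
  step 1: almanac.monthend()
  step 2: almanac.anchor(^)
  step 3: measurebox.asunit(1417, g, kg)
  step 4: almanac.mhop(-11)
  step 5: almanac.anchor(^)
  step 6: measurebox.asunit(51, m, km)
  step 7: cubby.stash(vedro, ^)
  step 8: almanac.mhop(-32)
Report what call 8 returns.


Answer: 2241-10-30

Derivation:
→ almanac.monthend()
← 2245-05-31
→ almanac.anchor(d→^)
← 2245-05-31
→ measurebox.asunit(v→1417, u_from→g, u_to→kg)
← 1417/1000
→ almanac.mhop(n→-11)
← 2244-06-30
→ almanac.anchor(d→^)
← 2244-06-30
→ measurebox.asunit(v→51, u_from→m, u_to→km)
← 51/1000
→ cubby.stash(k→vedro, v→^)
← nil
→ almanac.mhop(n→-32)
← 2241-10-30


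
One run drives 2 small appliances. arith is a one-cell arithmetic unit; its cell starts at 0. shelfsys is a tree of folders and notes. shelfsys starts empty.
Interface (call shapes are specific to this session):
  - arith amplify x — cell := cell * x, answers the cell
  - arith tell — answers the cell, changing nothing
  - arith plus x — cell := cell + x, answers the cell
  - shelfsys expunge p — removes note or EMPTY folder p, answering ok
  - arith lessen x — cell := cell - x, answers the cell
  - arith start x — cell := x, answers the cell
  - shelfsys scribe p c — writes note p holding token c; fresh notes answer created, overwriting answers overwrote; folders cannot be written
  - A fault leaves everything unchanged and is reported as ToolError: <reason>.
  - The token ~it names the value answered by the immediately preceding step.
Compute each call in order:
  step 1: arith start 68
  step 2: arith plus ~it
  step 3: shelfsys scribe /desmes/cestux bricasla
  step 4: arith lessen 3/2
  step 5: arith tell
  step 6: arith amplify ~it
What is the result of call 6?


Answer: 72361/4

Derivation:
Calling arith start with 68, yielding 68.
I run arith plus with ~it, yielding 136.
Calling shelfsys scribe with /desmes/cestux, bricasla, → ToolError: no parent.
Now I run arith lessen with 3/2, and see 269/2.
I run arith tell, — result: 269/2.
I try arith amplify with ~it, and see 72361/4.


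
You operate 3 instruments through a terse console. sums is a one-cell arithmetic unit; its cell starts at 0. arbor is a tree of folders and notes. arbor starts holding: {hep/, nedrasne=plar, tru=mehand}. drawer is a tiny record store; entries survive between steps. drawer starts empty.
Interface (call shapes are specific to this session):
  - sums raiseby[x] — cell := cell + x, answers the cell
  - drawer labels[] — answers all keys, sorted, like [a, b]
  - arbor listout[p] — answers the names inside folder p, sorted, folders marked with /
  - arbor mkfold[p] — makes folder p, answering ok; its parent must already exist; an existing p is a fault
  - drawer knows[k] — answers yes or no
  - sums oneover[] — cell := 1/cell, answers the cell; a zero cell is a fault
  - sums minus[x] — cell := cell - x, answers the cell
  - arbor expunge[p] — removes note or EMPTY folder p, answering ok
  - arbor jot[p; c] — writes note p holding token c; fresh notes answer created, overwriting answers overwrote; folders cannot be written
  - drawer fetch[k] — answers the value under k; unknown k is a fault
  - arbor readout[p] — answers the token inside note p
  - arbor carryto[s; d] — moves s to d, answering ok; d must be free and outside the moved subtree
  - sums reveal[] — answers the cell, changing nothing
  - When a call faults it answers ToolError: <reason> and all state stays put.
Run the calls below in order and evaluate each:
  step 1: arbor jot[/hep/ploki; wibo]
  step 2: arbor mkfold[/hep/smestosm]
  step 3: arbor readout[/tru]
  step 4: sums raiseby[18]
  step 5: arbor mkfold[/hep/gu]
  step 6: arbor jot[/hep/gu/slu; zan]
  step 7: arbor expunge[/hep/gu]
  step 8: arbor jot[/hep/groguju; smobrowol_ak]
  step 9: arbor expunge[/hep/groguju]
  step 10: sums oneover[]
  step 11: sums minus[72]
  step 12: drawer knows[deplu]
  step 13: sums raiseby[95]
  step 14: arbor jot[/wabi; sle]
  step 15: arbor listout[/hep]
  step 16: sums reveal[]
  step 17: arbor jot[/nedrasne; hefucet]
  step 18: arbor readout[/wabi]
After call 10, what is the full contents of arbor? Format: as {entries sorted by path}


Do: arbor jot[/hep/ploki; wibo]
See: created
Do: arbor mkfold[/hep/smestosm]
See: ok
Do: arbor readout[/tru]
See: mehand
Do: sums raiseby[18]
See: 18
Do: arbor mkfold[/hep/gu]
See: ok
Do: arbor jot[/hep/gu/slu; zan]
See: created
Do: arbor expunge[/hep/gu]
See: ToolError: not empty
Do: arbor jot[/hep/groguju; smobrowol_ak]
See: created
Do: arbor expunge[/hep/groguju]
See: ok
Do: sums oneover[]
See: 1/18
Do: sums minus[72]
See: -1295/18
Do: drawer knows[deplu]
See: no
Do: sums raiseby[95]
See: 415/18
Do: arbor jot[/wabi; sle]
See: created
Do: arbor listout[/hep]
See: [gu/, ploki, smestosm/]
Do: sums reveal[]
See: 415/18
Do: arbor jot[/nedrasne; hefucet]
See: overwrote
Do: arbor readout[/wabi]
See: sle

Answer: {hep/, hep/gu/, hep/gu/slu=zan, hep/ploki=wibo, hep/smestosm/, nedrasne=plar, tru=mehand}


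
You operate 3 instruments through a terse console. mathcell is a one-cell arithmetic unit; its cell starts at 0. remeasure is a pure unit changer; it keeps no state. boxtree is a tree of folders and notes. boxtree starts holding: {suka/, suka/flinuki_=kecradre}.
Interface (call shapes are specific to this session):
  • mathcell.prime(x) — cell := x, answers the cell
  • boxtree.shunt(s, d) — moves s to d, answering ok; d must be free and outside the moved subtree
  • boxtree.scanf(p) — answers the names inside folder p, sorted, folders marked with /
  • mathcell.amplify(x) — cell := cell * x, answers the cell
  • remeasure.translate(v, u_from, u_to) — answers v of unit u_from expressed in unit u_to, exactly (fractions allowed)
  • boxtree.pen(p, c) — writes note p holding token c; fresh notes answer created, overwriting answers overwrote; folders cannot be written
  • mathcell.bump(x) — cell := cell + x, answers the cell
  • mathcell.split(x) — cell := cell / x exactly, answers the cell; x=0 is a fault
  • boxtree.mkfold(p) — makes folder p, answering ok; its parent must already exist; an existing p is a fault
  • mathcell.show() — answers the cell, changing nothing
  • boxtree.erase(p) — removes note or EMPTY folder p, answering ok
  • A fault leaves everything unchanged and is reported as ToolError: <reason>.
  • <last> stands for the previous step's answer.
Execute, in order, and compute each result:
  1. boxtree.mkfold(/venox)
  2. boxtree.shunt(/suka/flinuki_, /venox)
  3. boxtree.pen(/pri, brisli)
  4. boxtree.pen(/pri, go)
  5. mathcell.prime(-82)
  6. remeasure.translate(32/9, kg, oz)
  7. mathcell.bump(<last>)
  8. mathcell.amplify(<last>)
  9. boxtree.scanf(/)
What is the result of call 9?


Answer: [pri, suka/, venox/]

Derivation:
Next I call boxtree.mkfold with p→/venox, and get ok.
Using boxtree.shunt with s→/suka/flinuki_, d→/venox, — result: ToolError: exists.
Invoking boxtree.pen with p→/pri, c→brisli, yielding created.
Next I call boxtree.pen with p→/pri, c→go, which returns overwrote.
Invoking mathcell.prime with x→-82, yielding -82.
Next I call remeasure.translate with v→32/9, u_from→kg, u_to→oz, which returns 51200000000/408233133.
I invoke mathcell.bump with x→<last>: 17724883094/408233133.
Using mathcell.amplify with x→<last>, which returns 314171480695967012836/166654290878995689.
Using boxtree.scanf with p→/, — result: [pri, suka/, venox/].


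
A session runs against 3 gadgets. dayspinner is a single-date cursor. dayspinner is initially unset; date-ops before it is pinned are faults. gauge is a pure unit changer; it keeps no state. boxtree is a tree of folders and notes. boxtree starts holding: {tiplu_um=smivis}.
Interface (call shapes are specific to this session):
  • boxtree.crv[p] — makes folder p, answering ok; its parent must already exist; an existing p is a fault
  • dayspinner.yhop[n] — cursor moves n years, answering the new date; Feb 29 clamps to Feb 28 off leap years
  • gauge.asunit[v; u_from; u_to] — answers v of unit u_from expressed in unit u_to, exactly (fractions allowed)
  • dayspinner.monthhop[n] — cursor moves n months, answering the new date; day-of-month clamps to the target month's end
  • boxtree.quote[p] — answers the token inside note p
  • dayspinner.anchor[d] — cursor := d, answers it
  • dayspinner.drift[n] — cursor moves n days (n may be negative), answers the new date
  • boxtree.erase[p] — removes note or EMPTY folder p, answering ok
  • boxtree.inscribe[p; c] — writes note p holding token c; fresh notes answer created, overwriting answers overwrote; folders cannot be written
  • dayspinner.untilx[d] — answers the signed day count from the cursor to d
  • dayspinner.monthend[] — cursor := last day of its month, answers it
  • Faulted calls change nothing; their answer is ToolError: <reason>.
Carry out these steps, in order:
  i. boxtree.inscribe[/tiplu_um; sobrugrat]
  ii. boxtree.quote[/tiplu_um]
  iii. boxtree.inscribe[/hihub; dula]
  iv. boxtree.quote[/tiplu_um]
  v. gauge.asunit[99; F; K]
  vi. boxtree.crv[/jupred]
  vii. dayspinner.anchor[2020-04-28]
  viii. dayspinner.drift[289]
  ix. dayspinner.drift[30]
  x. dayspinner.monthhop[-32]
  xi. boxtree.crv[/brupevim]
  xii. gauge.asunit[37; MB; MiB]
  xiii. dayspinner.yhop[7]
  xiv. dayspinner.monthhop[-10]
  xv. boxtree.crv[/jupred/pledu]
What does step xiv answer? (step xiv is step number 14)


~$ inscribe p='/tiplu_um' c='sobrugrat'
  overwrote
~$ quote p='/tiplu_um'
  sobrugrat
~$ inscribe p='/hihub' c='dula'
  created
~$ quote p='/tiplu_um'
  sobrugrat
~$ asunit v='99' u_from='F' u_to='K'
  55867/180
~$ crv p='/jupred'
  ok
~$ anchor d='2020-04-28'
  2020-04-28
~$ drift n='289'
  2021-02-11
~$ drift n='30'
  2021-03-13
~$ monthhop n='-32'
  2018-07-13
~$ crv p='/brupevim'
  ok
~$ asunit v='37' u_from='MB' u_to='MiB'
  578125/16384
~$ yhop n='7'
  2025-07-13
~$ monthhop n='-10'
  2024-09-13
~$ crv p='/jupred/pledu'
  ok

Answer: 2024-09-13


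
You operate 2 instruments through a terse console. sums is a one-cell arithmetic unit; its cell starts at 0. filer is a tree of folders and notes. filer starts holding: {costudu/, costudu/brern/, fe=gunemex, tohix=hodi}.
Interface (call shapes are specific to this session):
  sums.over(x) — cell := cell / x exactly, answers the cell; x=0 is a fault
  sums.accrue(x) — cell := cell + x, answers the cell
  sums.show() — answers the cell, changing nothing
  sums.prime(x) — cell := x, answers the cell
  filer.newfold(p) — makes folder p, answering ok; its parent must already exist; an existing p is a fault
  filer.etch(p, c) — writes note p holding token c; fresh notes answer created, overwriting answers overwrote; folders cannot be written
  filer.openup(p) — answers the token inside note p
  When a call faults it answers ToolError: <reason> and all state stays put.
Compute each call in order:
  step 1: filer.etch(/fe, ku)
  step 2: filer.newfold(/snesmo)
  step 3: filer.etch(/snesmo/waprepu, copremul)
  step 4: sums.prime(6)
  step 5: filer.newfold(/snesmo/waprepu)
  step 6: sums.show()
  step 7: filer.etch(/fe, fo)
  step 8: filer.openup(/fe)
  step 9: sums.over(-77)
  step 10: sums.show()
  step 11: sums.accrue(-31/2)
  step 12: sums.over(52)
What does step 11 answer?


>> etch(p='/fe', c='ku')
<< overwrote
>> newfold(p='/snesmo')
<< ok
>> etch(p='/snesmo/waprepu', c='copremul')
<< created
>> prime(x='6')
<< 6
>> newfold(p='/snesmo/waprepu')
<< ToolError: exists
>> show()
<< 6
>> etch(p='/fe', c='fo')
<< overwrote
>> openup(p='/fe')
<< fo
>> over(x='-77')
<< -6/77
>> show()
<< -6/77
>> accrue(x='-31/2')
<< -2399/154
>> over(x='52')
<< -2399/8008

Answer: -2399/154


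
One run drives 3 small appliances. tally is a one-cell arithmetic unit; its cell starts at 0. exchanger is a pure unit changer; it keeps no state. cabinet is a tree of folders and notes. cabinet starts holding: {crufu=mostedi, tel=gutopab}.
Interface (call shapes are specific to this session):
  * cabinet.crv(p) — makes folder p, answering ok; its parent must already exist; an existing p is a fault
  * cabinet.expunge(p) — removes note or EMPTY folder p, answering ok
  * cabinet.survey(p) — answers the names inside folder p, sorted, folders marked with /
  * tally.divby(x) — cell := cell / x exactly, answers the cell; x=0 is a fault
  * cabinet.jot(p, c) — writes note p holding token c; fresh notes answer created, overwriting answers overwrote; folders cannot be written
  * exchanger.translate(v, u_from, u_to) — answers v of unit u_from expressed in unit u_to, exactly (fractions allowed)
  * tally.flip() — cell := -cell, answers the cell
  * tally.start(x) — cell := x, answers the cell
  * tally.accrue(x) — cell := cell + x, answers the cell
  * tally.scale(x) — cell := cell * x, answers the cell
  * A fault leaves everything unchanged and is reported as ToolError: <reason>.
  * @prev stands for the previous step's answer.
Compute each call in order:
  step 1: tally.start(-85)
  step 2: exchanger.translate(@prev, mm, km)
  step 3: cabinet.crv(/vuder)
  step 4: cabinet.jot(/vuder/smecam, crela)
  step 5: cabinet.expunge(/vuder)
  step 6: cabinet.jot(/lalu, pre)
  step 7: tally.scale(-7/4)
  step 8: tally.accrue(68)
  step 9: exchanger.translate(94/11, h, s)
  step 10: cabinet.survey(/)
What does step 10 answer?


==> start(x→-85)
<== -85
==> translate(v→@prev, u_from→mm, u_to→km)
<== -17/200000
==> crv(p→/vuder)
<== ok
==> jot(p→/vuder/smecam, c→crela)
<== created
==> expunge(p→/vuder)
<== ToolError: not empty
==> jot(p→/lalu, c→pre)
<== created
==> scale(x→-7/4)
<== 595/4
==> accrue(x→68)
<== 867/4
==> translate(v→94/11, u_from→h, u_to→s)
<== 338400/11
==> survey(p→/)
<== [crufu, lalu, tel, vuder/]

Answer: [crufu, lalu, tel, vuder/]


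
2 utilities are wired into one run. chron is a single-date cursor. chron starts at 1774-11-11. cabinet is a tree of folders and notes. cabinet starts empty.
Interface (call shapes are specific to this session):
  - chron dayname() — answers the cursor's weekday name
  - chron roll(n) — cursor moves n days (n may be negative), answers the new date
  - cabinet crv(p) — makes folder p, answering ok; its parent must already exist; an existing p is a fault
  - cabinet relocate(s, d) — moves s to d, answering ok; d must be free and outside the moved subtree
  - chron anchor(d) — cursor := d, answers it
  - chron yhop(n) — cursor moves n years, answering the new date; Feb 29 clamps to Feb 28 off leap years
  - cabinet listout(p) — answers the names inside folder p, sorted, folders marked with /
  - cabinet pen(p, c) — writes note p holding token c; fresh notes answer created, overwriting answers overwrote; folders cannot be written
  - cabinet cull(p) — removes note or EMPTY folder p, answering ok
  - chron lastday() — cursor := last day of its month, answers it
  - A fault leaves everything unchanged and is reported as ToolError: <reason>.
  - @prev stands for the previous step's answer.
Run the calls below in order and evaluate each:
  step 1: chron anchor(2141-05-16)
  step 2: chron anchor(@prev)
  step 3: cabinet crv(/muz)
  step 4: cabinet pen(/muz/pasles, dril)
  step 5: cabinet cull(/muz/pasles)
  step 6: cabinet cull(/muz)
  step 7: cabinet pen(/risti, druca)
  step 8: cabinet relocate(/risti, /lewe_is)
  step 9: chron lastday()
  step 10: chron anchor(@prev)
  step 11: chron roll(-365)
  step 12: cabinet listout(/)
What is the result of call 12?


Next I call chron anchor on d→2141-05-16, and see 2141-05-16.
I use chron anchor on d→@prev, → 2141-05-16.
Next I call cabinet crv on p→/muz, which returns ok.
I use cabinet pen on p→/muz/pasles, c→dril, which returns created.
Next I call cabinet cull on p→/muz/pasles, giving ok.
I try cabinet cull on p→/muz, which returns ok.
Using cabinet pen on p→/risti, c→druca: created.
Using cabinet relocate on s→/risti, d→/lewe_is, and get ok.
I use chron lastday, and observe 2141-05-31.
I call chron anchor on d→@prev, — result: 2141-05-31.
I use chron roll on n→-365, — result: 2140-05-31.
Now I run cabinet listout on p→/: [lewe_is].

Answer: [lewe_is]


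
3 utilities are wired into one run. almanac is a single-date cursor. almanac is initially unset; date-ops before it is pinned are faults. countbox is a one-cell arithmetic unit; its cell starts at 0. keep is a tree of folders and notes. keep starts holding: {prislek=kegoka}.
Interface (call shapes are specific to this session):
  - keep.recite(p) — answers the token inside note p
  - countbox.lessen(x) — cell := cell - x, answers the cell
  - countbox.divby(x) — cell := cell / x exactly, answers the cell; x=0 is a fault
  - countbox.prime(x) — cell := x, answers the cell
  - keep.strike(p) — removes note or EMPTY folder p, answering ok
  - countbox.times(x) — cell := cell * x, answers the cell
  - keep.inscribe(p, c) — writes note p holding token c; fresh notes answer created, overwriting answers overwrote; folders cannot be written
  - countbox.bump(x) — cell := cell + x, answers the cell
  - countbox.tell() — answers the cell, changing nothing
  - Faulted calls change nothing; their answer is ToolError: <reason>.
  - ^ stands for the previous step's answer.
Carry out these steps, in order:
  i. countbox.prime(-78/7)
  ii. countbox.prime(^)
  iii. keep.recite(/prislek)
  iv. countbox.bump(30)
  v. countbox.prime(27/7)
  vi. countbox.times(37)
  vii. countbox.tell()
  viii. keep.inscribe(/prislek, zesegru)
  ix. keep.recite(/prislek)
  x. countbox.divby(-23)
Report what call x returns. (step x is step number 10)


Answer: -999/161

Derivation:
Step: countbox.prime[x: -78/7]
Result: -78/7
Step: countbox.prime[x: ^]
Result: -78/7
Step: keep.recite[p: /prislek]
Result: kegoka
Step: countbox.bump[x: 30]
Result: 132/7
Step: countbox.prime[x: 27/7]
Result: 27/7
Step: countbox.times[x: 37]
Result: 999/7
Step: countbox.tell[]
Result: 999/7
Step: keep.inscribe[p: /prislek; c: zesegru]
Result: overwrote
Step: keep.recite[p: /prislek]
Result: zesegru
Step: countbox.divby[x: -23]
Result: -999/161


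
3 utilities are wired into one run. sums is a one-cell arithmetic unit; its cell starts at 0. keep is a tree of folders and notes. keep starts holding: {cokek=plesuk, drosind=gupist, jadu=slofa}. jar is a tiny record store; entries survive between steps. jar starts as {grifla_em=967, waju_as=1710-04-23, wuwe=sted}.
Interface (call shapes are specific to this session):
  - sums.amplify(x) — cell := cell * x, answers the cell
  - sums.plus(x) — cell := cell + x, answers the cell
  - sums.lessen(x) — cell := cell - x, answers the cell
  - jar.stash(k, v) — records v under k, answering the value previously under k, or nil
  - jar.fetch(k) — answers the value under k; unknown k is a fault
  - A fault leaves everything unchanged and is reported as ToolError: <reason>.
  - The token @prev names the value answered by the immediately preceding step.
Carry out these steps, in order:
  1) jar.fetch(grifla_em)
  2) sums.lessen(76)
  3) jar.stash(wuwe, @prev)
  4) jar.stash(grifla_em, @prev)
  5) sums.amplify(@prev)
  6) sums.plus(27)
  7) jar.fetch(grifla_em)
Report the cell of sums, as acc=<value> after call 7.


>>> jar.fetch k='grifla_em'
= 967
>>> sums.lessen x='76'
= -76
>>> jar.stash k='wuwe' v='@prev'
= sted
>>> jar.stash k='grifla_em' v='@prev'
= 967
>>> sums.amplify x='@prev'
= -73492
>>> sums.plus x='27'
= -73465
>>> jar.fetch k='grifla_em'
= sted

Answer: acc=-73465


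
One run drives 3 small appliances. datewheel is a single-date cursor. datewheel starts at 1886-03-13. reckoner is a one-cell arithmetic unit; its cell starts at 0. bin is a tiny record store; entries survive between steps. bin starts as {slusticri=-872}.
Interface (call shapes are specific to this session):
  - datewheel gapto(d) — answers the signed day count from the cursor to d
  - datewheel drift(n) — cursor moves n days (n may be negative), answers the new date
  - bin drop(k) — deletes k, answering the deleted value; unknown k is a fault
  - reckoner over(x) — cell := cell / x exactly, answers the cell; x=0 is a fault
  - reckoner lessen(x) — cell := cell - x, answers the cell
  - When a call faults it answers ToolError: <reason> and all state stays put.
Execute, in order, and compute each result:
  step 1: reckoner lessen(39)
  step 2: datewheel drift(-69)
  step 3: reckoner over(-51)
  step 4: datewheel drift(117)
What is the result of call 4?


-> reckoner lessen(39)
<- -39
-> datewheel drift(-69)
<- 1886-01-03
-> reckoner over(-51)
<- 13/17
-> datewheel drift(117)
<- 1886-04-30

Answer: 1886-04-30


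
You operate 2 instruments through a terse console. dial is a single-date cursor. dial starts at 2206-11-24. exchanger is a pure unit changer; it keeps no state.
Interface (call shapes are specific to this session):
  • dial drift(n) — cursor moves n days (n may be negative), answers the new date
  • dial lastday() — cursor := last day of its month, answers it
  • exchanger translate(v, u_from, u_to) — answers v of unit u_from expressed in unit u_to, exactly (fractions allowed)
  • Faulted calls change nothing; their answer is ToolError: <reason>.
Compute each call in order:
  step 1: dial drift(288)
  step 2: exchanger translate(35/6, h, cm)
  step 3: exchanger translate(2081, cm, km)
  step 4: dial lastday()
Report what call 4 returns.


Answer: 2207-09-30

Derivation:
-> dial drift(n→288)
<- 2207-09-08
-> exchanger translate(v→35/6, u_from→h, u_to→cm)
<- ToolError: incompatible units
-> exchanger translate(v→2081, u_from→cm, u_to→km)
<- 2081/100000
-> dial lastday()
<- 2207-09-30


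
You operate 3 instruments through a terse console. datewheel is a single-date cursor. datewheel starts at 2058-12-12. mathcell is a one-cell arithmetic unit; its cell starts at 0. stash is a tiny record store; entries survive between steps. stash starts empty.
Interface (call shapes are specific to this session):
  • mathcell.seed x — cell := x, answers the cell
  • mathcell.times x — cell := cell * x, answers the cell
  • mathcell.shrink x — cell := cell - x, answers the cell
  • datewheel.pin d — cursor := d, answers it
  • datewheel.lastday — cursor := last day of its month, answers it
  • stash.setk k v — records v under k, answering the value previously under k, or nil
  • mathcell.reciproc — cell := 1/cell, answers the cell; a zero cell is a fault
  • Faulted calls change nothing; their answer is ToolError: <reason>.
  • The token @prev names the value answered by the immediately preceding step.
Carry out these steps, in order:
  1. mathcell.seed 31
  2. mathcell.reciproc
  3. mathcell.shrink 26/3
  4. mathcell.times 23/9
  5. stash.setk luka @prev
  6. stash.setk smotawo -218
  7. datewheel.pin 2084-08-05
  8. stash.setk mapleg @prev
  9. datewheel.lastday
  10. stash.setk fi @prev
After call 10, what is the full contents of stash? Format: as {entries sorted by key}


Answer: {fi=2084-08-31, luka=-18469/837, mapleg=2084-08-05, smotawo=-218}

Derivation:
# 1. mathcell.seed(31) ~> 31
# 2. mathcell.reciproc() ~> 1/31
# 3. mathcell.shrink(26/3) ~> -803/93
# 4. mathcell.times(23/9) ~> -18469/837
# 5. stash.setk(luka, @prev) ~> nil
# 6. stash.setk(smotawo, -218) ~> nil
# 7. datewheel.pin(2084-08-05) ~> 2084-08-05
# 8. stash.setk(mapleg, @prev) ~> nil
# 9. datewheel.lastday() ~> 2084-08-31
# 10. stash.setk(fi, @prev) ~> nil
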